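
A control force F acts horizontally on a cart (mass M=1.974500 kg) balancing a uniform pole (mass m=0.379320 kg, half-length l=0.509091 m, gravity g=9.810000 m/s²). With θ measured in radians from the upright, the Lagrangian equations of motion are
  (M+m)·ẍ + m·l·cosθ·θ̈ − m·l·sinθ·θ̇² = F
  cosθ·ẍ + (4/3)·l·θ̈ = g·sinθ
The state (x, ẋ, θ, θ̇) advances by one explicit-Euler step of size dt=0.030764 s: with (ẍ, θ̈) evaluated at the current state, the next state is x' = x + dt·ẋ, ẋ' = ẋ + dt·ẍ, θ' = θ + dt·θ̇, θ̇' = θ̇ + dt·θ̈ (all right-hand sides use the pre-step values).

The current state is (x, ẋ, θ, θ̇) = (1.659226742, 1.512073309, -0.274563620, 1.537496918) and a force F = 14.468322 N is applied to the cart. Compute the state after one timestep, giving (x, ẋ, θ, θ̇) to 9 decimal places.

(1.705744165, 1.733914667, -0.227264065, 1.102373304)

sinθ=-0.271126928, cosθ=0.962543604
temp = (F + m·l·θ̇²·sinθ)/(M+m) = (14.468322 + -0.123766276)/2.353820 = 6.094160014
θ̈ = (g·sinθ − cosθ·temp)/(l·(4/3 − m·cos²θ/(M+m))) = -14.143921918
ẍ = temp − m·l·θ̈·cosθ/(M+m) = 7.211070003
Euler: x'=1.659226742+0.030764·1.512073309=1.705744165, ẋ'=1.512073309+0.030764·7.211070003=1.733914667
       θ'=-0.274563620+0.030764·1.537496918=-0.227264065, θ̇'=1.537496918+0.030764·-14.143921918=1.102373304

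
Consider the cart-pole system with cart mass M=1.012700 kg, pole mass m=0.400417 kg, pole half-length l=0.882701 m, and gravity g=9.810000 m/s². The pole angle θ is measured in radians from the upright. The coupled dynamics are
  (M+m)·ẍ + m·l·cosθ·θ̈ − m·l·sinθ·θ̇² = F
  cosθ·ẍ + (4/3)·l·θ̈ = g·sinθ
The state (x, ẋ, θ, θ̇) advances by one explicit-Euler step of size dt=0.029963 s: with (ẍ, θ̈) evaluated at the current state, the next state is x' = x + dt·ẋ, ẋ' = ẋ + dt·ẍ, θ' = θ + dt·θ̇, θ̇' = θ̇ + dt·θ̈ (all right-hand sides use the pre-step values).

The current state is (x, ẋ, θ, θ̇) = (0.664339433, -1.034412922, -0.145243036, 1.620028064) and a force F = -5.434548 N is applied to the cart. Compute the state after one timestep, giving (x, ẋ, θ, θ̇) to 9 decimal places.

(0.633345319, -1.172217679, -0.096702135, 1.699736325)

sinθ=-0.144732911, cosθ=0.989470760
temp = (F + m·l·θ̇²·sinθ)/(M+m) = (-5.434548 + -0.134257482)/1.413117 = -3.940795760
θ̈ = (g·sinθ − cosθ·temp)/(l·(4/3 − m·cos²θ/(M+m))) = 2.660222982
ẍ = temp − m·l·θ̈·cosθ/(M+m) = -4.599164211
Euler: x'=0.664339433+0.029963·-1.034412922=0.633345319, ẋ'=-1.034412922+0.029963·-4.599164211=-1.172217679
       θ'=-0.145243036+0.029963·1.620028064=-0.096702135, θ̇'=1.620028064+0.029963·2.660222982=1.699736325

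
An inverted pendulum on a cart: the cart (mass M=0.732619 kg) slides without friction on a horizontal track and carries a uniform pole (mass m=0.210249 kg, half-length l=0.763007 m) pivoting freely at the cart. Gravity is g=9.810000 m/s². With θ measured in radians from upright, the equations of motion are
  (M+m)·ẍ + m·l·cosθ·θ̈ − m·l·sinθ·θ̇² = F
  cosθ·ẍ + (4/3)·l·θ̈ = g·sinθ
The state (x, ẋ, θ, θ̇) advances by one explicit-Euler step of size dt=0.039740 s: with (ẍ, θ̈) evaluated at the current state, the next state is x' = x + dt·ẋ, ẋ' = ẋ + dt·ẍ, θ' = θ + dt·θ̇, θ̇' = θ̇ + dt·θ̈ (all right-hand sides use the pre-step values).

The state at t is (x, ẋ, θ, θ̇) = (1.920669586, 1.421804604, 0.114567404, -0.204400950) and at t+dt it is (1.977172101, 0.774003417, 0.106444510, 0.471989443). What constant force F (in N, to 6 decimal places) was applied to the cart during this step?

ẍ = (ẋ'−ẋ)/dt = (0.774003417−1.421804604)/0.039740 = -16.300986
θ̈ = (θ̇'−θ̇)/dt = (0.471989443−-0.204400950)/0.039740 = 17.020392
sinθ=0.114317, cosθ=0.993444
F = (M+m)·ẍ + m·l·cosθ·θ̈ − m·l·sinθ·θ̇² = -15.369678 + 2.712536 − 0.000766 = -12.657908

F = -12.657908 N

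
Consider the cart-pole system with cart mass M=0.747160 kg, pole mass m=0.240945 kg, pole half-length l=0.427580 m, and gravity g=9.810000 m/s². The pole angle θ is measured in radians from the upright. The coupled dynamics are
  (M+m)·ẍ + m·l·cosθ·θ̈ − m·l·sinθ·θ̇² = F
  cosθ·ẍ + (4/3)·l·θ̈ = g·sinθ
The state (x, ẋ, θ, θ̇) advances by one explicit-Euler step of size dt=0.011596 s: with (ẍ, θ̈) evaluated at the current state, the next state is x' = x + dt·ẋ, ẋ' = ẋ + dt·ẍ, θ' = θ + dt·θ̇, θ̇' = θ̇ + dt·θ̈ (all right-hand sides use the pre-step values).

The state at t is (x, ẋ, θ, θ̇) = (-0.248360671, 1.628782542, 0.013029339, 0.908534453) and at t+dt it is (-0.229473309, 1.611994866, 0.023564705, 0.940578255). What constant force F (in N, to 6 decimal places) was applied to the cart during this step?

F = -1.146935 N

ẍ = (ẋ'−ẋ)/dt = (1.611994866−1.628782542)/0.011596 = -1.447713
θ̈ = (θ̇'−θ̇)/dt = (0.940578255−0.908534453)/0.011596 = 2.763350
sinθ=0.013029, cosθ=0.999915
F = (M+m)·ẍ + m·l·cosθ·θ̈ − m·l·sinθ·θ̇² = -1.430492 + 0.284665 − 0.001108 = -1.146935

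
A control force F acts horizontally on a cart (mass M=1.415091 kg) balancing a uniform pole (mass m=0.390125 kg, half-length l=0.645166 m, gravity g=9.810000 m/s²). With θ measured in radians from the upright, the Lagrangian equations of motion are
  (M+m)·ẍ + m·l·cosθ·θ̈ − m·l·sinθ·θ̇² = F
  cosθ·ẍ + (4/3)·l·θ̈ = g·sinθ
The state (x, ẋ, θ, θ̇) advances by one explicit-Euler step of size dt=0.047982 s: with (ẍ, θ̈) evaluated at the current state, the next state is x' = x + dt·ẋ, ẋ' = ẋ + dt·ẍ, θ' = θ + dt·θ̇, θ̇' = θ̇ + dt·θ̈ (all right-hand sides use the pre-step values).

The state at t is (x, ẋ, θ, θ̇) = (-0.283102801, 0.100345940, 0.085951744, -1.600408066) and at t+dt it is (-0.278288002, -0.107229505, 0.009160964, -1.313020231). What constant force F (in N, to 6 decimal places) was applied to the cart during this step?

F = -6.362944 N

ẍ = (ẋ'−ẋ)/dt = (-0.107229505−0.100345940)/0.047982 = -4.326111
θ̈ = (θ̇'−θ̇)/dt = (-1.313020231−-1.600408066)/0.047982 = 5.989493
sinθ=0.085846, cosθ=0.996308
F = (M+m)·ẍ + m·l·cosθ·θ̈ − m·l·sinθ·θ̇² = -7.809564 + 1.501963 − 0.055342 = -6.362944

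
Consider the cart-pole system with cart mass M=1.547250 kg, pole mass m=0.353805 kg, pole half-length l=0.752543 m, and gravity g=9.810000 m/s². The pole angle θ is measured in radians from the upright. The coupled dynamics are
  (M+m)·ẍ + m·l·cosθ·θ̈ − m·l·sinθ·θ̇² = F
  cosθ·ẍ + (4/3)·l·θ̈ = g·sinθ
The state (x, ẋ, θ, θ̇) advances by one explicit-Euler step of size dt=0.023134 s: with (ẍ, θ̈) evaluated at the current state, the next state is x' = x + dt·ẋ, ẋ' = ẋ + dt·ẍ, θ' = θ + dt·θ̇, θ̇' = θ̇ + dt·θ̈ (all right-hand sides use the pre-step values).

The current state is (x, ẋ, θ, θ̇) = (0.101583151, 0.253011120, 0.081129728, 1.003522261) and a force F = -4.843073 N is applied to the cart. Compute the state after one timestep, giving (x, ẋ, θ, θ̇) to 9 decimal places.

sinθ=0.081040758, cosθ=0.996710788
temp = (F + m·l·θ̇²·sinθ)/(M+m) = (-4.843073 + 0.021729653)/1.901055 = -2.536140904
θ̈ = (g·sinθ − cosθ·temp)/(l·(4/3 − m·cos²θ/(M+m))) = 3.844709472
ẍ = temp − m·l·θ̈·cosθ/(M+m) = -3.072843000
Euler: x'=0.101583151+0.023134·0.253011120=0.107436310, ẋ'=0.253011120+0.023134·-3.072843000=0.181923970
       θ'=0.081129728+0.023134·1.003522261=0.104345212, θ̇'=1.003522261+0.023134·3.844709472=1.092465770

(0.107436310, 0.181923970, 0.104345212, 1.092465770)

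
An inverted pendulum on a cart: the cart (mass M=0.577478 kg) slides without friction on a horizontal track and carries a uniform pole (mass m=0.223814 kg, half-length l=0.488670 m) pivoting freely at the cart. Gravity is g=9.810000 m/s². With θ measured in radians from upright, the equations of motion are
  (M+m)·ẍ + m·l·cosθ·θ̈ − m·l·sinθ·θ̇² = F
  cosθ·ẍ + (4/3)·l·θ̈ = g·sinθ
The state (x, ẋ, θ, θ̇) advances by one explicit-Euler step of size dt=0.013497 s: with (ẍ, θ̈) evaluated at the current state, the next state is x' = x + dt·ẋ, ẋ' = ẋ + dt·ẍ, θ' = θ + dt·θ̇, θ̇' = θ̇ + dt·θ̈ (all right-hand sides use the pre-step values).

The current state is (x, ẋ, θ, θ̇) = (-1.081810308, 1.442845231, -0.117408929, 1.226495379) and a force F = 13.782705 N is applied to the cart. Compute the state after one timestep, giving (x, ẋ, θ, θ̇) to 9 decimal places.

(-1.062336226, 1.739117544, -0.100854921, 0.751109341)

sinθ=-0.117139371, cosθ=0.993115486
temp = (F + m·l·θ̇²·sinθ)/(M+m) = (13.782705 + -0.019272482)/0.801292 = 17.176550519
θ̈ = (g·sinθ − cosθ·temp)/(l·(4/3 − m·cos²θ/(M+m))) = -35.221607591
ẍ = temp − m·l·θ̈·cosθ/(M+m) = 21.950975220
Euler: x'=-1.081810308+0.013497·1.442845231=-1.062336226, ẋ'=1.442845231+0.013497·21.950975220=1.739117544
       θ'=-0.117408929+0.013497·1.226495379=-0.100854921, θ̇'=1.226495379+0.013497·-35.221607591=0.751109341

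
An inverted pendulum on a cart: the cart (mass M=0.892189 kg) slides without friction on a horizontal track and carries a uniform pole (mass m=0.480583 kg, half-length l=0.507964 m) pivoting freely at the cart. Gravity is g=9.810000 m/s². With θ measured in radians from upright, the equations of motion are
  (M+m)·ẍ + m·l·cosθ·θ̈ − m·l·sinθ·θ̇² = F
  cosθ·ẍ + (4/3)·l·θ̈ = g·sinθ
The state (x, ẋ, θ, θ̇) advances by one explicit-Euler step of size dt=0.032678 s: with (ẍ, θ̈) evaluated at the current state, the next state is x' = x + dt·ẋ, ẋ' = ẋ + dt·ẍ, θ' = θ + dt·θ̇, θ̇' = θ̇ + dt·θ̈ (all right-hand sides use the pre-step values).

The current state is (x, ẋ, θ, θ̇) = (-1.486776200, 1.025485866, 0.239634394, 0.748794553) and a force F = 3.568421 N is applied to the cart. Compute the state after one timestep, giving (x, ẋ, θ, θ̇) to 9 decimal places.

sinθ=0.237347484, cosθ=0.971424815
temp = (F + m·l·θ̇²·sinθ)/(M+m) = (3.568421 + 0.032487128)/1.372772 = 2.623092639
θ̈ = (g·sinθ − cosθ·temp)/(l·(4/3 − m·cos²θ/(M+m))) = -0.431343843
ẍ = temp − m·l·θ̈·cosθ/(M+m) = 2.697606269
Euler: x'=-1.486776200+0.032678·1.025485866=-1.453265373, ẋ'=1.025485866+0.032678·2.697606269=1.113638244
       θ'=0.239634394+0.032678·0.748794553=0.264103502, θ̇'=0.748794553+0.032678·-0.431343843=0.734699099

(-1.453265373, 1.113638244, 0.264103502, 0.734699099)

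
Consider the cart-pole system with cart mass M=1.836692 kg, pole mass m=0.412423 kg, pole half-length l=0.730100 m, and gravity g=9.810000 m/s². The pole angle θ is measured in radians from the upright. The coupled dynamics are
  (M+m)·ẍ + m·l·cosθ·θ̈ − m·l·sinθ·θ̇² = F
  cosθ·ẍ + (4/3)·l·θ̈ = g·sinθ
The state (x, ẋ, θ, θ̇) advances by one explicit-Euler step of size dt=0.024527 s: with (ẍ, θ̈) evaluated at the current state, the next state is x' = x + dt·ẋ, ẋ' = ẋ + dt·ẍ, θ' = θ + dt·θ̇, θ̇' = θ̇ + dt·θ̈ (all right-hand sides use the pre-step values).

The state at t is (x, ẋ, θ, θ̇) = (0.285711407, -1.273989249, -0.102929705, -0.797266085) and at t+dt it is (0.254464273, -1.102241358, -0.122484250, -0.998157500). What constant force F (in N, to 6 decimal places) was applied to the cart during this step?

F = 13.315645 N

ẍ = (ẋ'−ẋ)/dt = (-1.102241358−-1.273989249)/0.024527 = 7.002401
θ̈ = (θ̇'−θ̇)/dt = (-0.998157500−-0.797266085)/0.024527 = -8.190623
sinθ=-0.102748, cosθ=0.994707
F = (M+m)·ẍ + m·l·cosθ·θ̈ − m·l·sinθ·θ̇² = 15.749205 + -2.453226 − -0.019666 = 13.315645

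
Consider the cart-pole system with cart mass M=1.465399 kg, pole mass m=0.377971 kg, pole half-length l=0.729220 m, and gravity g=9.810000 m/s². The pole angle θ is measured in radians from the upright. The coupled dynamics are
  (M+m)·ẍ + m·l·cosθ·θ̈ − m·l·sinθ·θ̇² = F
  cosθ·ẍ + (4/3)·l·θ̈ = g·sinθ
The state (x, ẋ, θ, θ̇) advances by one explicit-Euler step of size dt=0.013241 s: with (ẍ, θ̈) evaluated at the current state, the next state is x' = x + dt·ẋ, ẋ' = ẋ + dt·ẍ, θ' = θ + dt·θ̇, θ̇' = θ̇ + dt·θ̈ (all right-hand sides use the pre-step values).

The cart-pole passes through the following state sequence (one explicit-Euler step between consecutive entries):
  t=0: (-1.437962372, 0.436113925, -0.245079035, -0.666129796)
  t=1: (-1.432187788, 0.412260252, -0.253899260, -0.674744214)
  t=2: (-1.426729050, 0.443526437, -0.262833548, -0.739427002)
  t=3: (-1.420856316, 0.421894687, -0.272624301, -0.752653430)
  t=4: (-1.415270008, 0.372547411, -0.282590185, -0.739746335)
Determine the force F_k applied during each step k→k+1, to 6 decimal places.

F_0 = -3.465117 N
F_1 = 3.081031 N
F_2 = -3.238215 N
F_3 = -6.569179 N

step 0→1:
  ẍ = (ẋ'−ẋ)/dt = (0.412260252−0.436113925)/0.013241 = -1.801501
  θ̈ = (θ̇'−θ̇)/dt = (-0.674744214−-0.666129796)/0.013241 = -0.650587
  sinθ=-0.242633, cosθ=0.970118
  F = (M+m)·ẍ + m·l·cosθ·θ̈ − m·l·sinθ·θ̇² = -3.320833 + -0.173959 − -0.029675 = -3.465117
step 1→2:
  ẍ = (ẋ'−ẋ)/dt = (0.443526437−0.412260252)/0.013241 = 2.361316
  θ̈ = (θ̇'−θ̇)/dt = (-0.739427002−-0.674744214)/0.013241 = -4.885038
  sinθ=-0.251180, cosθ=0.967940
  F = (M+m)·ẍ + m·l·cosθ·θ̈ − m·l·sinθ·θ̇² = 4.352779 + -1.303268 − -0.031520 = 3.081031
step 2→3:
  ẍ = (ẋ'−ẋ)/dt = (0.421894687−0.443526437)/0.013241 = -1.633695
  θ̈ = (θ̇'−θ̇)/dt = (-0.752653430−-0.739427002)/0.013241 = -0.998899
  sinθ=-0.259818, cosθ=0.965658
  F = (M+m)·ẍ + m·l·cosθ·θ̈ − m·l·sinθ·θ̇² = -3.011504 + -0.265866 − -0.039154 = -3.238215
step 3→4:
  ẍ = (ẋ'−ẋ)/dt = (0.372547411−0.421894687)/0.013241 = -3.726854
  θ̈ = (θ̇'−θ̇)/dt = (-0.739746335−-0.752653430)/0.013241 = 0.974782
  sinθ=-0.269260, cosθ=0.963068
  F = (M+m)·ẍ + m·l·cosθ·θ̈ − m·l·sinθ·θ̇² = -6.869971 + 0.258751 − -0.042042 = -6.569179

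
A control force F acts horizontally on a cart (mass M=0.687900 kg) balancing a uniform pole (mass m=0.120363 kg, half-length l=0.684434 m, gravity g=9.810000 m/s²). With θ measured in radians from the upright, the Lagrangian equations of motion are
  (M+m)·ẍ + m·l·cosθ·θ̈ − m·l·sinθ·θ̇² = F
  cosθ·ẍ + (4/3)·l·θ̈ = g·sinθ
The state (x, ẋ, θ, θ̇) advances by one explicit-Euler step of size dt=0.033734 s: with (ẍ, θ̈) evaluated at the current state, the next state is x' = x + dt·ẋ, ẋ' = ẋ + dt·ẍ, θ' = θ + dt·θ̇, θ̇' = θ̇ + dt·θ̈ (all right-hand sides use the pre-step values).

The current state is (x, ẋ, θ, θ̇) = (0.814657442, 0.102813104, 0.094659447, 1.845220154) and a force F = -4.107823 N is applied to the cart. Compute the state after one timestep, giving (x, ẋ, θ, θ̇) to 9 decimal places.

(0.818125739, -0.092638318, 0.156906104, 2.092711535)

sinθ=0.094518146, cosθ=0.995523139
temp = (F + m·l·θ̇²·sinθ)/(M+m) = (-4.107823 + 0.026511613)/0.808263 = -5.049484372
θ̈ = (g·sinθ − cosθ·temp)/(l·(4/3 − m·cos²θ/(M+m))) = 7.336556028
ẍ = temp − m·l·θ̈·cosθ/(M+m) = -5.793899993
Euler: x'=0.814657442+0.033734·0.102813104=0.818125739, ẋ'=0.102813104+0.033734·-5.793899993=-0.092638318
       θ'=0.094659447+0.033734·1.845220154=0.156906104, θ̇'=1.845220154+0.033734·7.336556028=2.092711535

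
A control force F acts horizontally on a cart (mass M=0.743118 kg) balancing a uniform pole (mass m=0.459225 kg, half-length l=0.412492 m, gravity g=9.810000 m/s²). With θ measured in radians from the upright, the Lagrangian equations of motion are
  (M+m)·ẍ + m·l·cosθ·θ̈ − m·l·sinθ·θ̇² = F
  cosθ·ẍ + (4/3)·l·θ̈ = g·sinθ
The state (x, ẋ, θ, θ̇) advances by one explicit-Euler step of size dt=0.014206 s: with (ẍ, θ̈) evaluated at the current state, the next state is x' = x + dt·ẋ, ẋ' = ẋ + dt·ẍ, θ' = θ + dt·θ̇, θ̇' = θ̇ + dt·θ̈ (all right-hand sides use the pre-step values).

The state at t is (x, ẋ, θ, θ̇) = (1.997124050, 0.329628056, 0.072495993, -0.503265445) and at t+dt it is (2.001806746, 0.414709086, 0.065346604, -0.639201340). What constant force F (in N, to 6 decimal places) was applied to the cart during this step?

ẍ = (ẋ'−ẋ)/dt = (0.414709086−0.329628056)/0.014206 = 5.989091
θ̈ = (θ̇'−θ̇)/dt = (-0.639201340−-0.503265445)/0.014206 = -9.568907
sinθ=0.072433, cosθ=0.997373
F = (M+m)·ẍ + m·l·cosθ·θ̈ − m·l·sinθ·θ̇² = 7.200942 + -1.807845 − 0.003475 = 5.389622

F = 5.389622 N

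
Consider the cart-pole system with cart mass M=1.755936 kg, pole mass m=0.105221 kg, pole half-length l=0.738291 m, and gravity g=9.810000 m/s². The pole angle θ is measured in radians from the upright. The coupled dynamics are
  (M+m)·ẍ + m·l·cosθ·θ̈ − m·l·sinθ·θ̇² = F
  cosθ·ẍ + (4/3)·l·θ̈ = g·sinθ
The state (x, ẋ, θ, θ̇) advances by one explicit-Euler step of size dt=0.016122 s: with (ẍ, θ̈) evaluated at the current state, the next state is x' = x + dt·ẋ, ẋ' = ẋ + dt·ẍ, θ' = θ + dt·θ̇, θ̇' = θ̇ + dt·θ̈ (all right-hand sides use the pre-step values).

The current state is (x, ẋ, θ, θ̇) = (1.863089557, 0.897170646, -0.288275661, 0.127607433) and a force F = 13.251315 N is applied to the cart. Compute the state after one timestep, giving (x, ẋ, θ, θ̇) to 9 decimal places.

(1.877553742, 1.018512170, -0.286218374, -0.036249023)

sinθ=-0.284299464, cosθ=0.958735529
temp = (F + m·l·θ̇²·sinθ)/(M+m) = (13.251315 + -0.000359632)/1.861157 = 7.119740768
θ̈ = (g·sinθ − cosθ·temp)/(l·(4/3 − m·cos²θ/(M+m))) = -10.163531582
ẍ = temp − m·l·θ̈·cosθ/(M+m) = 7.526456013
Euler: x'=1.863089557+0.016122·0.897170646=1.877553742, ẋ'=0.897170646+0.016122·7.526456013=1.018512170
       θ'=-0.288275661+0.016122·0.127607433=-0.286218374, θ̇'=0.127607433+0.016122·-10.163531582=-0.036249023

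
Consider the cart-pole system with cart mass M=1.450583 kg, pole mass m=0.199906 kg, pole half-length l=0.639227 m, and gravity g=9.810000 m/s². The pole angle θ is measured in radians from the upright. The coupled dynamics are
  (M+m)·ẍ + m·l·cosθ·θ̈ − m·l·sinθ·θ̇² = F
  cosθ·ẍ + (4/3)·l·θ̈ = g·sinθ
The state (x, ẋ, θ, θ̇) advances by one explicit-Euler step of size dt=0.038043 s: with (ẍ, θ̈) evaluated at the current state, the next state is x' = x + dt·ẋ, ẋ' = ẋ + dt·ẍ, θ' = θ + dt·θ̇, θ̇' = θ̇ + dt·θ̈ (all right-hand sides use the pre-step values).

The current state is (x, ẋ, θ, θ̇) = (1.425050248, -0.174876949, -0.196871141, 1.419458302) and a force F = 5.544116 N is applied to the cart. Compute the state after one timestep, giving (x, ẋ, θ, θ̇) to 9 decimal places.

sinθ=-0.195601873, cosθ=0.980683388
temp = (F + m·l·θ̇²·sinθ)/(M+m) = (5.544116 + -0.050361566)/1.650489 = 3.328561677
θ̈ = (g·sinθ − cosθ·temp)/(l·(4/3 − m·cos²θ/(M+m))) = -6.663459162
ẍ = temp − m·l·θ̈·cosθ/(M+m) = 3.834499171
Euler: x'=1.425050248+0.038043·-0.174876949=1.418397404, ẋ'=-0.174876949+0.038043·3.834499171=-0.029001097
       θ'=-0.196871141+0.038043·1.419458302=-0.142870689, θ̇'=1.419458302+0.038043·-6.663459162=1.165960325

(1.418397404, -0.029001097, -0.142870689, 1.165960325)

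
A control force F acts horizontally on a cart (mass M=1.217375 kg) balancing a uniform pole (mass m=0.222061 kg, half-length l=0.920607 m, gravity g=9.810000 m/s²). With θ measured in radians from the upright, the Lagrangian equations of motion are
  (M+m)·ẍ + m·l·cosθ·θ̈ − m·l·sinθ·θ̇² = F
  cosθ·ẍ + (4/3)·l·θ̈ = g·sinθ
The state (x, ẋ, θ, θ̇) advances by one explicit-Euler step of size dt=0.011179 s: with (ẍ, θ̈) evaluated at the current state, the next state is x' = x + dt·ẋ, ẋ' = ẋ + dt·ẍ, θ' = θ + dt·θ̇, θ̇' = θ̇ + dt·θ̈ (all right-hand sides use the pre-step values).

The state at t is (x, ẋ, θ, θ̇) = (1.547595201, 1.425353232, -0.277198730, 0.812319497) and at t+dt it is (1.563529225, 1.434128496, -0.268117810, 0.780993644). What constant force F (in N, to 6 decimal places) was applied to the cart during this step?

ẍ = (ẋ'−ẋ)/dt = (1.434128496−1.425353232)/0.011179 = 0.784978
θ̈ = (θ̇'−θ̇)/dt = (0.780993644−0.812319497)/0.011179 = -2.802205
sinθ=-0.273662, cosθ=0.961826
F = (M+m)·ẍ + m·l·cosθ·θ̈ − m·l·sinθ·θ̇² = 1.129925 + -0.550989 − -0.036916 = 0.615852

F = 0.615852 N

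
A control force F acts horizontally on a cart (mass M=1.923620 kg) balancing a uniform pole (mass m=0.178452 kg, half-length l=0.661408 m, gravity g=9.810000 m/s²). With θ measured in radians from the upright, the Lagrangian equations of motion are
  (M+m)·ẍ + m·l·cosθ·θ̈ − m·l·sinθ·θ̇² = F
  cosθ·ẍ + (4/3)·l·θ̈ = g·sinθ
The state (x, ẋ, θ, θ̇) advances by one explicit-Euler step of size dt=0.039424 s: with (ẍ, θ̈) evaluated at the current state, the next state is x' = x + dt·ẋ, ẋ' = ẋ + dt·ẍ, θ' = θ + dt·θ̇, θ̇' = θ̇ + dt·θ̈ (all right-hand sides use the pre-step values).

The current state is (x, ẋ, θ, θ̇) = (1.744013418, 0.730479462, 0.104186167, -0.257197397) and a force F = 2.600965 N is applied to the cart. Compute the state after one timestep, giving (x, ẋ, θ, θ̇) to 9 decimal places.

sinθ=0.103997783, cosθ=0.994577529
temp = (F + m·l·θ̇²·sinθ)/(M+m) = (2.600965 + 0.000811985)/2.102072 = 1.237720204
θ̈ = (g·sinθ − cosθ·temp)/(l·(4/3 − m·cos²θ/(M+m))) = -0.255090649
ẍ = temp − m·l·θ̈·cosθ/(M+m) = 1.251965664
Euler: x'=1.744013418+0.039424·0.730479462=1.772811840, ẋ'=0.730479462+0.039424·1.251965664=0.779836956
       θ'=0.104186167+0.039424·-0.257197397=0.094046417, θ̇'=-0.257197397+0.039424·-0.255090649=-0.267254091

(1.772811840, 0.779836956, 0.094046417, -0.267254091)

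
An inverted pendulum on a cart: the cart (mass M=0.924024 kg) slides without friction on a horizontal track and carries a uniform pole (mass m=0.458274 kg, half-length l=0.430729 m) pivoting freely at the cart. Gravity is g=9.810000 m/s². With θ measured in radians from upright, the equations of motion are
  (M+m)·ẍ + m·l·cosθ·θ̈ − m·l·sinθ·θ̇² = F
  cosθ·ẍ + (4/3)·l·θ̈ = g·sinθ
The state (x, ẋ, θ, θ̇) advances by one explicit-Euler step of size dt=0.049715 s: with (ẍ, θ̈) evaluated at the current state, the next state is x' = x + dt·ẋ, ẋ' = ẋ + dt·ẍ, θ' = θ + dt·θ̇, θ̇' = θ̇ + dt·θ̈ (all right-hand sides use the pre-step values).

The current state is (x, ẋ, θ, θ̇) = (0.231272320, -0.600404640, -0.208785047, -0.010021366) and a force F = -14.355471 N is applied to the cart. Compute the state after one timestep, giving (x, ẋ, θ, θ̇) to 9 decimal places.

(0.201423203, -1.245667098, -0.209283259, 0.913115505)

sinθ=-0.207271485, cosθ=0.978283462
temp = (F + m·l·θ̇²·sinθ)/(M+m) = (-14.355471 + -0.000004109)/1.382298 = -10.385224538
θ̈ = (g·sinθ − cosθ·temp)/(l·(4/3 − m·cos²θ/(M+m))) = 18.568578307
ẍ = temp − m·l·θ̈·cosθ/(M+m) = -12.979230780
Euler: x'=0.231272320+0.049715·-0.600404640=0.201423203, ẋ'=-0.600404640+0.049715·-12.979230780=-1.245667098
       θ'=-0.208785047+0.049715·-0.010021366=-0.209283259, θ̇'=-0.010021366+0.049715·18.568578307=0.913115505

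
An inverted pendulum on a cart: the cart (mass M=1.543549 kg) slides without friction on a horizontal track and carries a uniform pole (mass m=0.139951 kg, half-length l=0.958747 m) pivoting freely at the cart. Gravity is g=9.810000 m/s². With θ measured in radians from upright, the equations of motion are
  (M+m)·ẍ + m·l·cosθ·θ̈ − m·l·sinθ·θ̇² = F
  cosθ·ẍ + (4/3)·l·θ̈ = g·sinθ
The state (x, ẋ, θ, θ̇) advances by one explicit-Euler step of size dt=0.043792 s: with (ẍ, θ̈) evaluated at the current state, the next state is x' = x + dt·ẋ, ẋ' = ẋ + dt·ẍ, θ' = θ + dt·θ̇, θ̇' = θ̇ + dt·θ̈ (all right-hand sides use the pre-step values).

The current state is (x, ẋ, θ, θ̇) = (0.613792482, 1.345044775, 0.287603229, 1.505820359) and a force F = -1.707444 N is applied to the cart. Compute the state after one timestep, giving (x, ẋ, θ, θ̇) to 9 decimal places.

(0.672694683, 1.292581462, 0.353546114, 1.640501138)

sinθ=0.283654715, cosθ=0.958926485
temp = (F + m·l·θ̇²·sinθ)/(M+m) = (-1.707444 + 0.086301106)/1.683500 = -0.962959842
θ̈ = (g·sinθ − cosθ·temp)/(l·(4/3 − m·cos²θ/(M+m))) = 3.075465351
ẍ = temp − m·l·θ̈·cosθ/(M+m) = -1.198011358
Euler: x'=0.613792482+0.043792·1.345044775=0.672694683, ẋ'=1.345044775+0.043792·-1.198011358=1.292581462
       θ'=0.287603229+0.043792·1.505820359=0.353546114, θ̇'=1.505820359+0.043792·3.075465351=1.640501138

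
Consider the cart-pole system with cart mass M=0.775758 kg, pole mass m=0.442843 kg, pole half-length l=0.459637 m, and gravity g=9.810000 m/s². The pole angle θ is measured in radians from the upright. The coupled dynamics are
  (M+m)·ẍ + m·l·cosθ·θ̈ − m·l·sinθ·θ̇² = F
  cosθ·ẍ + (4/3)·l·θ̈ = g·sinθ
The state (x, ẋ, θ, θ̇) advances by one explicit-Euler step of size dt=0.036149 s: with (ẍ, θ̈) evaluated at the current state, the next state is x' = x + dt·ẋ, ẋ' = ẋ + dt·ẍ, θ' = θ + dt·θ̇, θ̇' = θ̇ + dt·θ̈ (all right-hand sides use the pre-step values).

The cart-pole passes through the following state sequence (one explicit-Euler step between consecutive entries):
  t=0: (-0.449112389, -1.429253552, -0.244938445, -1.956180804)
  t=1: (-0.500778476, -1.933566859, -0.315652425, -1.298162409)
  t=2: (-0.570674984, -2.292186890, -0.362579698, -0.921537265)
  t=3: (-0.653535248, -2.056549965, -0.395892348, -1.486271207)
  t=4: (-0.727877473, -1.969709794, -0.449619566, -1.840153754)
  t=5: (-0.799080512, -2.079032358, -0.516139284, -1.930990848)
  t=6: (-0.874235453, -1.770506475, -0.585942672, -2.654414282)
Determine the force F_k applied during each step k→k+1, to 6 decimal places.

step 0→1:
  ẍ = (ẋ'−ẋ)/dt = (-1.933566859−-1.429253552)/0.036149 = -13.950961
  θ̈ = (θ̇'−θ̇)/dt = (-1.298162409−-1.956180804)/0.036149 = 18.202949
  sinθ=-0.242497, cosθ=0.970152
  F = (M+m)·ẍ + m·l·cosθ·θ̈ − m·l·sinθ·θ̇² = -17.000656 + 3.594566 − -0.188881 = -13.217209
step 1→2:
  ẍ = (ẋ'−ẋ)/dt = (-2.292186890−-1.933566859)/0.036149 = -9.920607
  θ̈ = (θ̇'−θ̇)/dt = (-0.921537265−-1.298162409)/0.036149 = 10.418688
  sinθ=-0.310437, cosθ=0.950594
  F = (M+m)·ẍ + m·l·cosθ·θ̈ − m·l·sinθ·θ̇² = -12.089262 + 2.015918 − -0.106487 = -9.966857
step 2→3:
  ẍ = (ẋ'−ẋ)/dt = (-2.056549965−-2.292186890)/0.036149 = 6.518491
  θ̈ = (θ̇'−θ̇)/dt = (-1.486271207−-0.921537265)/0.036149 = -15.622395
  sinθ=-0.354687, cosθ=0.934985
  F = (M+m)·ẍ + m·l·cosθ·θ̈ − m·l·sinθ·θ̇² = 7.943439 + -2.973151 − -0.061311 = 5.031599
step 3→4:
  ẍ = (ẋ'−ẋ)/dt = (-1.969709794−-2.056549965)/0.036149 = 2.402284
  θ̈ = (θ̇'−θ̇)/dt = (-1.840153754−-1.486271207)/0.036149 = -9.789553
  sinθ=-0.385632, cosθ=0.922653
  F = (M+m)·ẍ + m·l·cosθ·θ̈ − m·l·sinθ·θ̇² = 2.927426 + -1.838510 − -0.173394 = 1.262310
step 4→5:
  ẍ = (ẋ'−ẋ)/dt = (-2.079032358−-1.969709794)/0.036149 = -3.024221
  θ̈ = (θ̇'−θ̇)/dt = (-1.930990848−-1.840153754)/0.036149 = -2.512852
  sinθ=-0.434623, cosθ=0.900613
  F = (M+m)·ẍ + m·l·cosθ·θ̈ − m·l·sinθ·θ̇² = -3.685319 + -0.460649 − -0.299561 = -3.846406
step 5→6:
  ẍ = (ẋ'−ẋ)/dt = (-1.770506475−-2.079032358)/0.036149 = 8.534839
  θ̈ = (θ̇'−θ̇)/dt = (-2.654414282−-1.930990848)/0.036149 = -20.012267
  sinθ=-0.493526, cosθ=0.869731
  F = (M+m)·ẍ + m·l·cosθ·θ̈ − m·l·sinθ·θ̇² = 10.400563 + -3.542795 − -0.374572 = 7.232340

F_0 = -13.217209 N
F_1 = -9.966857 N
F_2 = 5.031599 N
F_3 = 1.262310 N
F_4 = -3.846406 N
F_5 = 7.232340 N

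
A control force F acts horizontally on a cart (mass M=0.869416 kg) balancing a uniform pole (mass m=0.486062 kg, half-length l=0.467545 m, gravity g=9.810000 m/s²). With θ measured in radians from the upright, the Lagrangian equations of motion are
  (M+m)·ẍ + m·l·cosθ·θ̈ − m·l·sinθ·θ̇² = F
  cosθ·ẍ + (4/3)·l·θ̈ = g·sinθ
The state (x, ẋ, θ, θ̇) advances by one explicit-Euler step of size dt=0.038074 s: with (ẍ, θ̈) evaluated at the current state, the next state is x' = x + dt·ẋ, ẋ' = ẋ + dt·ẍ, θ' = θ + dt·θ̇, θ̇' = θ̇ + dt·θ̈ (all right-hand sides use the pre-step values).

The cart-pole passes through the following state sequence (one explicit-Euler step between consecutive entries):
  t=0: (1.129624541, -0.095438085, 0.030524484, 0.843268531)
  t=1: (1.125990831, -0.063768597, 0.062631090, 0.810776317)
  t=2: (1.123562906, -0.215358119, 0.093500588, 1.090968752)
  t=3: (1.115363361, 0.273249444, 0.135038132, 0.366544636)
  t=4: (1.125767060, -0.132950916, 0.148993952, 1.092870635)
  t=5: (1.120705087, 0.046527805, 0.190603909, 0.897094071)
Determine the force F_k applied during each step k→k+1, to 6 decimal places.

F_0 = 0.928689 N
F_1 = -3.736979 N
F_2 = 13.064684 N
F_3 = -10.169486 N
F_4 = 5.193753 N

step 0→1:
  ẍ = (ẋ'−ẋ)/dt = (-0.063768597−-0.095438085)/0.038074 = 0.831788
  θ̈ = (θ̇'−θ̇)/dt = (0.810776317−0.843268531)/0.038074 = -0.853396
  sinθ=0.030520, cosθ=0.999534
  F = (M+m)·ẍ + m·l·cosθ·θ̈ − m·l·sinθ·θ̇² = 1.127470 + -0.193849 − 0.004932 = 0.928689
step 1→2:
  ẍ = (ẋ'−ẋ)/dt = (-0.215358119−-0.063768597)/0.038074 = -3.981445
  θ̈ = (θ̇'−θ̇)/dt = (1.090968752−0.810776317)/0.038074 = 7.359154
  sinθ=0.062590, cosθ=0.998039
  F = (M+m)·ẍ + m·l·cosθ·θ̈ − m·l·sinθ·θ̇² = -5.396761 + 1.669132 − 0.009350 = -3.736979
step 2→3:
  ẍ = (ẋ'−ẋ)/dt = (0.273249444−-0.215358119)/0.038074 = 12.833103
  θ̈ = (θ̇'−θ̇)/dt = (0.366544636−1.090968752)/0.038074 = -19.026740
  sinθ=0.093364, cosθ=0.995632
  F = (M+m)·ẍ + m·l·cosθ·θ̈ − m·l·sinθ·θ̇² = 17.394989 + -4.305051 − 0.025253 = 13.064684
step 3→4:
  ẍ = (ẋ'−ẋ)/dt = (-0.132950916−0.273249444)/0.038074 = -10.668707
  θ̈ = (θ̇'−θ̇)/dt = (1.092870635−0.366544636)/0.038074 = 19.076693
  sinθ=0.134628, cosθ=0.990896
  F = (M+m)·ẍ + m·l·cosθ·θ̈ − m·l·sinθ·θ̇² = -14.461198 + 4.295823 − 0.004111 = -10.169486
step 4→5:
  ẍ = (ẋ'−ẋ)/dt = (0.046527805−-0.132950916)/0.038074 = 4.713944
  θ̈ = (θ̇'−θ̇)/dt = (0.897094071−1.092870635)/0.038074 = -5.142001
  sinθ=0.148443, cosθ=0.988921
  F = (M+m)·ẍ + m·l·cosθ·θ̈ − m·l·sinθ·θ̇² = 6.389648 + -1.155603 − 0.040291 = 5.193753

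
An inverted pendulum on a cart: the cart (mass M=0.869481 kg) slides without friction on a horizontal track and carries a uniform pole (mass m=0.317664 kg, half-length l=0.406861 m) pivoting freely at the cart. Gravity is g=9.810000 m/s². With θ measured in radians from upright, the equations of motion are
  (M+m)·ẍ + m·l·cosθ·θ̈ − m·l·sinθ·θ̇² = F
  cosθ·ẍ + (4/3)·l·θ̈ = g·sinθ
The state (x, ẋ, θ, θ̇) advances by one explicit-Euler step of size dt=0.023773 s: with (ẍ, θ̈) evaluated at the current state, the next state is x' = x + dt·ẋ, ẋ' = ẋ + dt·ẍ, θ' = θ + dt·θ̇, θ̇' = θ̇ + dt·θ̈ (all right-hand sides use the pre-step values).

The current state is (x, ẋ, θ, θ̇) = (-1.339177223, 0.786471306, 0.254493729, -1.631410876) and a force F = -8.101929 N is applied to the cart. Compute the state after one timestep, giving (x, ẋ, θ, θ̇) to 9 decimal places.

sinθ=0.251755476, cosθ=0.967790876
temp = (F + m·l·θ̇²·sinθ)/(M+m) = (-8.101929 + 0.086600360)/1.187145 = -6.751768858
θ̈ = (g·sinθ − cosθ·temp)/(l·(4/3 − m·cos²θ/(M+m))) = 20.439941650
ẍ = temp − m·l·θ̈·cosθ/(M+m) = -8.905400730
Euler: x'=-1.339177223+0.023773·0.786471306=-1.320480441, ẋ'=0.786471306+0.023773·-8.905400730=0.574763214
       θ'=0.254493729+0.023773·-1.631410876=0.215710198, θ̇'=-1.631410876+0.023773·20.439941650=-1.145492143

(-1.320480441, 0.574763214, 0.215710198, -1.145492143)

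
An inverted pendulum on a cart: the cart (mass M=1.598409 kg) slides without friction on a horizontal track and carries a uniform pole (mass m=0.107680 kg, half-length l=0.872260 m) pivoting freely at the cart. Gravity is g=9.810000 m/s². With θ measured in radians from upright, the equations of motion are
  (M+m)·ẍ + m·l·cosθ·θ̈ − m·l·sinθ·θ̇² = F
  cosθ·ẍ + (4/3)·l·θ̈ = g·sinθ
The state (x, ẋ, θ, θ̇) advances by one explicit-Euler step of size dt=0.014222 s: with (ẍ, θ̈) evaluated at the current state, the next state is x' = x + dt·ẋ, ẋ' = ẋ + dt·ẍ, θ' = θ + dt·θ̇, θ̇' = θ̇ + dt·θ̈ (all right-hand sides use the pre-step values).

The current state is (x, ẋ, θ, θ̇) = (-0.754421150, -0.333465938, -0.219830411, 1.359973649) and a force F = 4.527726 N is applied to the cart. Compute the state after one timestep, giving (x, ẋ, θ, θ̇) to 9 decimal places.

(-0.759163703, -0.292799527, -0.200488866, 1.299689231)

sinθ=-0.218064118, cosθ=0.975934445
temp = (F + m·l·θ̇²·sinθ)/(M+m) = (4.527726 + -0.037881416)/1.706089 = 2.631659066
θ̈ = (g·sinθ − cosθ·temp)/(l·(4/3 − m·cos²θ/(M+m))) = -4.238814366
ẍ = temp − m·l·θ̈·cosθ/(M+m) = 2.859401714
Euler: x'=-0.754421150+0.014222·-0.333465938=-0.759163703, ẋ'=-0.333465938+0.014222·2.859401714=-0.292799527
       θ'=-0.219830411+0.014222·1.359973649=-0.200488866, θ̇'=1.359973649+0.014222·-4.238814366=1.299689231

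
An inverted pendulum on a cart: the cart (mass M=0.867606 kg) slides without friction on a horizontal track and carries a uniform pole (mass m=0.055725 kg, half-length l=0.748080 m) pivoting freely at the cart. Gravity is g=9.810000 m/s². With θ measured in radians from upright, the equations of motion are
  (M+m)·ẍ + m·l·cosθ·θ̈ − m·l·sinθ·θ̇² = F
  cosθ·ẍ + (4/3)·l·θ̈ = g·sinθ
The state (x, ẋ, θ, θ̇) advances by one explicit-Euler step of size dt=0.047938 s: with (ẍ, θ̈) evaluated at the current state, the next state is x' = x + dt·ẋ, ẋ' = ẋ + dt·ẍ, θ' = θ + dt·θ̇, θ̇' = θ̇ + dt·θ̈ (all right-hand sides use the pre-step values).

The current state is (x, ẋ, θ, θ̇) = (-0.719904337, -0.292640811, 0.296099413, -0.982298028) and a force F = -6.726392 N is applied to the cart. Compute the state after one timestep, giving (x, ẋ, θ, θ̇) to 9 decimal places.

sinθ=0.291791595, cosθ=0.956481921
temp = (F + m·l·θ̇²·sinθ)/(M+m) = (-6.726392 + 0.011737009)/0.923331 = -7.272207898
θ̈ = (g·sinθ − cosθ·temp)/(l·(4/3 − m·cos²θ/(M+m))) = 10.268636470
ẍ = temp − m·l·θ̈·cosθ/(M+m) = -7.715643185
Euler: x'=-0.719904337+0.047938·-0.292640811=-0.733932952, ẋ'=-0.292640811+0.047938·-7.715643185=-0.662513314
       θ'=0.296099413+0.047938·-0.982298028=0.249010010, θ̇'=-0.982298028+0.047938·10.268636470=-0.490040133

(-0.733932952, -0.662513314, 0.249010010, -0.490040133)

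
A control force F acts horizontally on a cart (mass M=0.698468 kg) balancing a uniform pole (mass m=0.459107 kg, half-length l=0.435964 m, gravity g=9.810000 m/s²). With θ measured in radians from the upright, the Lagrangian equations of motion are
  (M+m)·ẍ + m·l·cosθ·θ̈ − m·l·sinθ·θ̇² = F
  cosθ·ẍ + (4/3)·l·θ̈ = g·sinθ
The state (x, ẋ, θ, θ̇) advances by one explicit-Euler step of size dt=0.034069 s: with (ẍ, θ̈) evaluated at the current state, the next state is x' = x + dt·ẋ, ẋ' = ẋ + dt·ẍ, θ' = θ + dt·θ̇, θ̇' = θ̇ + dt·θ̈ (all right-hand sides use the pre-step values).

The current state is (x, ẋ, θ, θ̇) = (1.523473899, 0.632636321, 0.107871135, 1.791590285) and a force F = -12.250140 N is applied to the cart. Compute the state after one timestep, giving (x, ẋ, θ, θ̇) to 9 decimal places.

sinθ=0.107662055, cosθ=0.994187549
temp = (F + m·l·θ̇²·sinθ)/(M+m) = (-12.250140 + 0.069167903)/1.157575 = -10.522836185
θ̈ = (g·sinθ − cosθ·temp)/(l·(4/3 − m·cos²θ/(M+m))) = 28.066177743
ẍ = temp − m·l·θ̈·cosθ/(M+m) = -15.347499316
Euler: x'=1.523473899+0.034069·0.632636321=1.545027186, ẋ'=0.632636321+0.034069·-15.347499316=0.109762367
       θ'=0.107871135+0.034069·1.791590285=0.168908824, θ̇'=1.791590285+0.034069·28.066177743=2.747776895

(1.545027186, 0.109762367, 0.168908824, 2.747776895)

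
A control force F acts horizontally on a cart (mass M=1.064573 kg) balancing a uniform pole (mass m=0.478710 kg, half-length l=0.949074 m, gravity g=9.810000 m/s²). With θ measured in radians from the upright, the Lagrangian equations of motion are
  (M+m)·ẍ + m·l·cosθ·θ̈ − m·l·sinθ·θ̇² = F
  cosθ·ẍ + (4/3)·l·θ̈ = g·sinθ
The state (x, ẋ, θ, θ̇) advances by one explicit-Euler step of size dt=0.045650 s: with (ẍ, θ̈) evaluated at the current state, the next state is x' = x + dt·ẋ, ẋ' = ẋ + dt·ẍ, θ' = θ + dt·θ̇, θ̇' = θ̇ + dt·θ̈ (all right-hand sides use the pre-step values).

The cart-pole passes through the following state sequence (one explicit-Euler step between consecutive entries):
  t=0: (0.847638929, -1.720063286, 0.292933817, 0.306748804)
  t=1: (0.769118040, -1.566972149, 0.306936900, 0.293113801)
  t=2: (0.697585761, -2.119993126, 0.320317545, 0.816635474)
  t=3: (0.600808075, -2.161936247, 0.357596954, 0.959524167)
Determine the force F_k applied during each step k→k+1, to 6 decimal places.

F_0 = 5.033264 N
F_1 = -13.740863 N
F_2 = -0.163603 N

step 0→1:
  ẍ = (ẋ'−ẋ)/dt = (-1.566972149−-1.720063286)/0.045650 = 3.353585
  θ̈ = (θ̇'−θ̇)/dt = (0.293113801−0.306748804)/0.045650 = -0.298686
  sinθ=0.288762, cosθ=0.957401
  F = (M+m)·ẍ + m·l·cosθ·θ̈ − m·l·sinθ·θ̇² = 5.175530 + -0.129921 − 0.012345 = 5.033264
step 1→2:
  ẍ = (ẋ'−ẋ)/dt = (-2.119993126−-1.566972149)/0.045650 = -12.114370
  θ̈ = (θ̇'−θ̇)/dt = (0.816635474−0.293113801)/0.045650 = 11.468164
  sinθ=0.302140, cosθ=0.953264
  F = (M+m)·ẍ + m·l·cosθ·θ̈ − m·l·sinθ·θ̇² = -18.695901 + 4.966832 − 0.011794 = -13.740863
step 2→3:
  ẍ = (ẋ'−ẋ)/dt = (-2.161936247−-2.119993126)/0.045650 = -0.918798
  θ̈ = (θ̇'−θ̇)/dt = (0.959524167−0.816635474)/0.045650 = 3.130092
  sinθ=0.314868, cosθ=0.949135
  F = (M+m)·ẍ + m·l·cosθ·θ̈ − m·l·sinθ·θ̇² = -1.417965 + 1.349764 − 0.095402 = -0.163603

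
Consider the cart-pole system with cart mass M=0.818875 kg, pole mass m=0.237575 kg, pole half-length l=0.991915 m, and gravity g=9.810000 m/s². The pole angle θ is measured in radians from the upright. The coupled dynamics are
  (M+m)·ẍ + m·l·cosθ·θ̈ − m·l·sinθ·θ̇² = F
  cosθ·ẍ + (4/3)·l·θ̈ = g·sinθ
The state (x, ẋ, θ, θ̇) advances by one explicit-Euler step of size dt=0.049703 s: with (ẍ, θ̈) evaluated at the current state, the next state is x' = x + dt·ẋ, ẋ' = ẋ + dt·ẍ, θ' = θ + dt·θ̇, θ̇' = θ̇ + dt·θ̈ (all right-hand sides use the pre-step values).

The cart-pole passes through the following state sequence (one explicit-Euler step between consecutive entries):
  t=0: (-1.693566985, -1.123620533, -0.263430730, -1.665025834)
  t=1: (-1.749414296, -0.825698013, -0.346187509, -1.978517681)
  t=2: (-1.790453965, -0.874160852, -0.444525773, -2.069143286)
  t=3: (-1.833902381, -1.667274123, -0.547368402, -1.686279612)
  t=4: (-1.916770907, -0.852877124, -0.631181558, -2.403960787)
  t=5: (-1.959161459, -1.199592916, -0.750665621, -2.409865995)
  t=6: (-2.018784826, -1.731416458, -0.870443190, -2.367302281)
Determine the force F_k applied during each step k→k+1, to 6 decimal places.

step 0→1:
  ẍ = (ẋ'−ẋ)/dt = (-0.825698013−-1.123620533)/0.049703 = 5.994055
  θ̈ = (θ̇'−θ̇)/dt = (-1.978517681−-1.665025834)/0.049703 = -6.307302
  sinθ=-0.260394, cosθ=0.965502
  F = (M+m)·ẍ + m·l·cosθ·θ̈ − m·l·sinθ·θ̇² = 6.332419 + -1.435067 − -0.170117 = 5.067470
step 1→2:
  ẍ = (ẋ'−ẋ)/dt = (-0.874160852−-0.825698013)/0.049703 = -0.975049
  θ̈ = (θ̇'−θ̇)/dt = (-2.069143286−-1.978517681)/0.049703 = -1.823343
  sinθ=-0.339314, cosθ=0.940673
  F = (M+m)·ẍ + m·l·cosθ·θ̈ − m·l·sinθ·θ̇² = -1.030090 + -0.404187 − -0.313009 = -1.121268
step 2→3:
  ẍ = (ẋ'−ẋ)/dt = (-1.667274123−-0.874160852)/0.049703 = -15.957050
  θ̈ = (θ̇'−θ̇)/dt = (-1.686279612−-2.069143286)/0.049703 = 7.703029
  sinθ=-0.430030, cosθ=0.902815
  F = (M+m)·ẍ + m·l·cosθ·θ̈ − m·l·sinθ·θ̇² = -16.857826 + 1.638836 − -0.433865 = -14.785125
step 3→4:
  ẍ = (ẋ'−ẋ)/dt = (-0.852877124−-1.667274123)/0.049703 = 16.385268
  θ̈ = (θ̇'−θ̇)/dt = (-2.403960787−-1.686279612)/0.049703 = -14.439394
  sinθ=-0.520442, cosθ=0.853897
  F = (M+m)·ẍ + m·l·cosθ·θ̈ − m·l·sinθ·θ̇² = 17.310217 + -2.905559 − -0.348744 = 14.753402
step 4→5:
  ẍ = (ẋ'−ẋ)/dt = (-1.199592916−-0.852877124)/0.049703 = -6.975752
  θ̈ = (θ̇'−θ̇)/dt = (-2.409865995−-2.403960787)/0.049703 = -0.118810
  sinθ=-0.590099, cosθ=0.807331
  F = (M+m)·ẍ + m·l·cosθ·θ̈ − m·l·sinθ·θ̇² = -7.369533 + -0.022604 − -0.803628 = -6.588509
step 5→6:
  ẍ = (ẋ'−ẋ)/dt = (-1.731416458−-1.199592916)/0.049703 = -10.700029
  θ̈ = (θ̇'−θ̇)/dt = (-2.367302281−-2.409865995)/0.049703 = 0.856361
  sinθ=-0.682126, cosθ=0.731235
  F = (M+m)·ẍ + m·l·cosθ·θ̈ − m·l·sinθ·θ̇² = -11.304046 + 0.147567 − -0.933524 = -10.222955

F_0 = 5.067470 N
F_1 = -1.121268 N
F_2 = -14.785125 N
F_3 = 14.753402 N
F_4 = -6.588509 N
F_5 = -10.222955 N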